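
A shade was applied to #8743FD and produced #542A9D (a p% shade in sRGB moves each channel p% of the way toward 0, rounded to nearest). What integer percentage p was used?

38%

#8743FD is rgb(135, 67, 253); #542A9D is rgb(84, 42, 157).
On the B channel (widest range): 157 ≈ 253 + (p/100)(0 − 253), so p ≈ 100×(157 − 253)/(0 − 253) = -9600/-253 = 37.94.
p = 38 reproduces all three channels after rounding.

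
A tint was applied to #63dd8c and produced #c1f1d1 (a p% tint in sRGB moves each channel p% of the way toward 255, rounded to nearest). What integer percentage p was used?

#63dd8c is rgb(99, 221, 140); #c1f1d1 is rgb(193, 241, 209).
On the R channel (widest range): 193 ≈ 99 + (p/100)(255 − 99), so p ≈ 100×(193 − 99)/(255 − 99) = 9400/156 = 60.26.
p = 60 reproduces all three channels after rounding.

60%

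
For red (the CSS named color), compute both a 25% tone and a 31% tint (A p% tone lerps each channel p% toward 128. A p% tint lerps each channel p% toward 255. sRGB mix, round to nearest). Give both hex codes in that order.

#DF2020, #FF4F4F

CSS red is rgb(255, 0, 0).
25% tone:
  R: 255 − 31.75 = 223.25 → 223
  G: 0 + 0.25×(128−0) = 0 + 32 = 32 → 32
  B: 0 + 0.25×(128−0) = 0 + 32 = 32 → 32
  → #DF2020
31% tint:
  R: 255 + 0 = 255 → 255
  G: 0 + 0.31×(255−0) = 0 + 79.05 = 79.05 → 79
  B: 0 + 0.31×(255−0) = 0 + 79.05 = 79.05 → 79
  → #FF4F4F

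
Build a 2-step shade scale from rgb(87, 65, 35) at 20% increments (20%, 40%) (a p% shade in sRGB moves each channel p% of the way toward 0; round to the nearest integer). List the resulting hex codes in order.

#46341c, #342715

20%: (87 − 17.4 = 69.6→70, 65 − 13 = 52→52, 35 − 7 = 28→28) → #46341c
40%: (87 − 34.8 = 52.2→52, 65 − 26 = 39→39, 35 − 14 = 21→21) → #342715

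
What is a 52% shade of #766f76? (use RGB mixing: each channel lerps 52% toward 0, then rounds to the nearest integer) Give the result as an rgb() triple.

#766f76 is rgb(118, 111, 118).
Lerp each channel 52% toward 0:
  R: 118 − 61.36 = 56.64 → 57
  G: 111 + 0.52×(0−111) = 111 − 57.72 = 53.28 → 53
  B: 118 − 61.36 = 56.64 → 57

rgb(57, 53, 57)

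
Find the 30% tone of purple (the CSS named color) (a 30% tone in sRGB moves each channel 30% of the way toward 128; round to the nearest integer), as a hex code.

CSS purple is rgb(128, 0, 128).
Per channel, c → c + 0.3(128 − c):
  R: 128 + 0 = 128 → 128
  G: 0 + 0.3×(128−0) = 0 + 38.4 = 38.4 → 38
  B: 128 + 0.3×(128−128) = 128 + 0 = 128 → 128
rgb(128, 38, 128) = #802680.

#802680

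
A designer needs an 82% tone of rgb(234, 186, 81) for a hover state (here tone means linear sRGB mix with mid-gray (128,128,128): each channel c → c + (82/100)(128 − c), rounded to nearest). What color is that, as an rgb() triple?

Per channel, c → c + 0.82(128 − c):
  R: 234 + 0.82×(128−234) = 234 − 86.92 = 147.08 → 147
  G: 186 − 47.56 = 138.44 → 138
  B: 81 + 0.82×(128−81) = 81 + 38.54 = 119.54 → 120

rgb(147, 138, 120)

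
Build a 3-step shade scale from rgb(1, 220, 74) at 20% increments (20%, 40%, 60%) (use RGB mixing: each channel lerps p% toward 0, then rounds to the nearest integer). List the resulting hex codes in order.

20%: (1→1, 220 − 44 = 176→176, 74 − 14.8 = 59.2→59) → #01b03b
40%: (1→1, 220 − 88 = 132→132, 74 − 29.6 = 44.4→44) → #01842c
60%: (1 − 0.6 = 0.4→0, 220 − 132 = 88→88, 74 − 44.4 = 29.6→30) → #00581e

#01b03b, #01842c, #00581e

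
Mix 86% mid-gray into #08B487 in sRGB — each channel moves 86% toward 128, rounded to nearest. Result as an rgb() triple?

rgb(111, 135, 129)

#08B487 is rgb(8, 180, 135).
Per channel, c → c + 0.86(128 − c):
  R: 8 + 103.2 = 111.2 → 111
  G: 180 − 44.72 = 135.28 → 135
  B: 135 − 6.02 = 128.98 → 129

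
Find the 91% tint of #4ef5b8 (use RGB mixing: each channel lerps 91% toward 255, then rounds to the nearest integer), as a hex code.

#4ef5b8 is rgb(78, 245, 184).
A 91% tint moves each channel 91% toward 255:
  R: 78 + 0.91×(255−78) = 78 + 161.07 = 239.07 → 239
  G: 245 + 0.91×(255−245) = 245 + 9.1 = 254.1 → 254
  B: 184 + 64.61 = 248.61 → 249
rgb(239, 254, 249) = #effef9.

#effef9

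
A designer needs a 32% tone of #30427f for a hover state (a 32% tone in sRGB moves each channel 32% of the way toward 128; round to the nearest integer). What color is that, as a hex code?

#30427f is rgb(48, 66, 127).
A 32% tone moves each channel 32% toward 128:
  R: 48 + 0.32×(128−48) = 48 + 25.6 = 73.6 → 74
  G: 66 + 0.32×(128−66) = 66 + 19.84 = 85.84 → 86
  B: 127 + 0.32 = 127.32 → 127
rgb(74, 86, 127) = #4a567f.

#4a567f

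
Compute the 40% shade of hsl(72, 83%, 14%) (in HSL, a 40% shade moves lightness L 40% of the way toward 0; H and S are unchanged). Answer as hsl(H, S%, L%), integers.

hsl(72, 83%, 8%)

L moves 40% from 14 toward 0: 14 − 5.6 = 8.4 → 8.
H and S are unchanged.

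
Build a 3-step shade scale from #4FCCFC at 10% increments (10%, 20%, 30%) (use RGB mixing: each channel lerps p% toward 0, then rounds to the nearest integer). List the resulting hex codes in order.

#47B8E3, #3FA3CA, #378FB0

#4FCCFC is rgb(79, 204, 252).
10%: (79 − 7.9 = 71.1→71, 204 − 20.4 = 183.6→184, 252 − 25.2 = 226.8→227) → #47B8E3
20%: (79 − 15.8 = 63.2→63, 204 − 40.8 = 163.2→163, 252 − 50.4 = 201.6→202) → #3FA3CA
30%: (79 − 23.7 = 55.3→55, 204 − 61.2 = 142.8→143, 252 − 75.6 = 176.4→176) → #378FB0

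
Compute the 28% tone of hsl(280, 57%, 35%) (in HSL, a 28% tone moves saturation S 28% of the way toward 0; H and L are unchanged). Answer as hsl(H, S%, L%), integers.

S moves 28% from 57 toward 0: 57 − 15.96 = 41.04 → 41.
H and L are unchanged.

hsl(280, 41%, 35%)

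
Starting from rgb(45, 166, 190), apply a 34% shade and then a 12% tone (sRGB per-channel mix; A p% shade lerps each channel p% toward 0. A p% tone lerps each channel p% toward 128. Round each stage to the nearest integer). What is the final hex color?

Lerp each channel 34% toward 0:
  R: 45 + 0.34×(0−45) = 45 − 15.3 = 29.7 → 30
  G: 166 − 56.44 = 109.56 → 110
  B: 190 + 0.34×(0−190) = 190 − 64.6 = 125.4 → 125
After the shade: rgb(30, 110, 125) = #1E6E7D.
A 12% tone moves each channel 12% toward 128:
  R: 30 + 0.12×(128−30) = 30 + 11.76 = 41.76 → 42
  G: 110 + 2.16 = 112.16 → 112
  B: 125 + 0.36 = 125.36 → 125
rgb(42, 112, 125) = #2A707D.

#2A707D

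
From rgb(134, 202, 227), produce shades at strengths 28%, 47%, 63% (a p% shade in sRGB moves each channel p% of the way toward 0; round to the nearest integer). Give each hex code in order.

28%: (134 − 37.52 = 96.48→96, 202 − 56.56 = 145.44→145, 227 − 63.56 = 163.44→163) → #6091a3
47%: (134 − 62.98 = 71.02→71, 202 − 94.94 = 107.06→107, 227 − 106.69 = 120.31→120) → #476b78
63%: (134 − 84.42 = 49.58→50, 202 − 127.26 = 74.74→75, 227 − 143.01 = 83.99→84) → #324b54

#6091a3, #476b78, #324b54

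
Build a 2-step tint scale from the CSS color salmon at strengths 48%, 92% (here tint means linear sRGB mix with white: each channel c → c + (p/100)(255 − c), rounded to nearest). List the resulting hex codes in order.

#fcbdb6, #fff5f4

CSS salmon is rgb(250, 128, 114).
48%: (250 + 2.4 = 252.4→252, 128 + 60.96 = 188.96→189, 114 + 67.68 = 181.68→182) → #fcbdb6
92%: (250 + 4.6 = 254.6→255, 128 + 116.84 = 244.84→245, 114 + 129.72 = 243.72→244) → #fff5f4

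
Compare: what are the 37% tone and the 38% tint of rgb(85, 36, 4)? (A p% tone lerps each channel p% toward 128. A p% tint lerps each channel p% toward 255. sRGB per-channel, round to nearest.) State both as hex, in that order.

#654632, #967763

37% tone:
  R: 85 + 15.91 = 100.91 → 101
  G: 36 + 34.04 = 70.04 → 70
  B: 4 + 45.88 = 49.88 → 50
  → #654632
38% tint:
  R: 85 + 0.38×(255−85) = 85 + 64.6 = 149.6 → 150
  G: 36 + 83.22 = 119.22 → 119
  B: 4 + 95.38 = 99.38 → 99
  → #967763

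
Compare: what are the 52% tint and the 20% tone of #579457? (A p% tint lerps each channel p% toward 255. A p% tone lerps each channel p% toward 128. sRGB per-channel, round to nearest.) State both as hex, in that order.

#579457 is rgb(87, 148, 87).
52% tint:
  R: 87 + 0.52×(255−87) = 87 + 87.36 = 174.36 → 174
  G: 148 + 0.52×(255−148) = 148 + 55.64 = 203.64 → 204
  B: 87 + 0.52×(255−87) = 87 + 87.36 = 174.36 → 174
  → #AECCAE
20% tone:
  R: 87 + 0.2×(128−87) = 87 + 8.2 = 95.2 → 95
  G: 148 + 0.2×(128−148) = 148 − 4 = 144 → 144
  B: 87 + 0.2×(128−87) = 87 + 8.2 = 95.2 → 95
  → #5F905F

#AECCAE, #5F905F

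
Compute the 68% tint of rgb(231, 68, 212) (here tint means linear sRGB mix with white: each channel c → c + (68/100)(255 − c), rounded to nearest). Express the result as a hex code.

#F7C3F1

Lerp each channel 68% toward 255:
  R: 231 + 0.68×(255−231) = 231 + 16.32 = 247.32 → 247
  G: 68 + 0.68×(255−68) = 68 + 127.16 = 195.16 → 195
  B: 212 + 0.68×(255−212) = 212 + 29.24 = 241.24 → 241
rgb(247, 195, 241) = #F7C3F1.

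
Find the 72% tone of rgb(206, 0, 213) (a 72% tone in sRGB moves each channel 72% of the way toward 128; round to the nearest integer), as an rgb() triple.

rgb(150, 92, 152)

Per channel, c → c + 0.72(128 − c):
  R: 206 + 0.72×(128−206) = 206 − 56.16 = 149.84 → 150
  G: 0 + 92.16 = 92.16 → 92
  B: 213 + 0.72×(128−213) = 213 − 61.2 = 151.8 → 152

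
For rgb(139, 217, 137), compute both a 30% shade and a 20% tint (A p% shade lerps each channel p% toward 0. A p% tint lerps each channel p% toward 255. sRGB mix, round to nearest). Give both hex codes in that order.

30% shade:
  R: 139 + 0.3×(0−139) = 139 − 41.7 = 97.3 → 97
  G: 217 − 65.1 = 151.9 → 152
  B: 137 + 0.3×(0−137) = 137 − 41.1 = 95.9 → 96
  → #619860
20% tint:
  R: 139 + 0.2×(255−139) = 139 + 23.2 = 162.2 → 162
  G: 217 + 7.6 = 224.6 → 225
  B: 137 + 0.2×(255−137) = 137 + 23.6 = 160.6 → 161
  → #A2E1A1

#619860, #A2E1A1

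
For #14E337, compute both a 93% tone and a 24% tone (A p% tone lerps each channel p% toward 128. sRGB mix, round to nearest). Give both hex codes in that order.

#14E337 is rgb(20, 227, 55).
93% tone:
  R: 20 + 0.93×(128−20) = 20 + 100.44 = 120.44 → 120
  G: 227 − 92.07 = 134.93 → 135
  B: 55 + 67.89 = 122.89 → 123
  → #78877B
24% tone:
  R: 20 + 25.92 = 45.92 → 46
  G: 227 + 0.24×(128−227) = 227 − 23.76 = 203.24 → 203
  B: 55 + 0.24×(128−55) = 55 + 17.52 = 72.52 → 73
  → #2ECB49

#78877B, #2ECB49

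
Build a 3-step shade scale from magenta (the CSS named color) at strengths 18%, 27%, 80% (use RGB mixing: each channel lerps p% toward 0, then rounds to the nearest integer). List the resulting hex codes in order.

#D100D1, #BA00BA, #330033

CSS magenta is rgb(255, 0, 255).
18%: (255 − 45.9 = 209.1→209, 0→0, 255 − 45.9 = 209.1→209) → #D100D1
27%: (255 − 68.85 = 186.15→186, 0→0, 255 − 68.85 = 186.15→186) → #BA00BA
80%: (255 − 204 = 51→51, 0→0, 255 − 204 = 51→51) → #330033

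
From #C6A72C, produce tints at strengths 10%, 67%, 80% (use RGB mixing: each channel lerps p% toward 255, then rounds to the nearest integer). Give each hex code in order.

#C6A72C is rgb(198, 167, 44).
10%: (198 + 5.7 = 203.7→204, 167 + 8.8 = 175.8→176, 44 + 21.1 = 65.1→65) → #CCB041
67%: (198 + 38.19 = 236.19→236, 167 + 58.96 = 225.96→226, 44 + 141.37 = 185.37→185) → #ECE2B9
80%: (198 + 45.6 = 243.6→244, 167 + 70.4 = 237.4→237, 44 + 168.8 = 212.8→213) → #F4EDD5

#CCB041, #ECE2B9, #F4EDD5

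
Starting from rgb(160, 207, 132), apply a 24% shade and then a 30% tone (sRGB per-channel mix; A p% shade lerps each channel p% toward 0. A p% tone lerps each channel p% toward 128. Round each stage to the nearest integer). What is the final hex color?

A 24% shade moves each channel 24% toward 0:
  R: 160 + 0.24×(0−160) = 160 − 38.4 = 121.6 → 122
  G: 207 + 0.24×(0−207) = 207 − 49.68 = 157.32 → 157
  B: 132 − 31.68 = 100.32 → 100
After the shade: rgb(122, 157, 100) = #7a9d64.
A 30% tone moves each channel 30% toward 128:
  R: 122 + 1.8 = 123.8 → 124
  G: 157 − 8.7 = 148.3 → 148
  B: 100 + 0.3×(128−100) = 100 + 8.4 = 108.4 → 108
rgb(124, 148, 108) = #7c946c.

#7c946c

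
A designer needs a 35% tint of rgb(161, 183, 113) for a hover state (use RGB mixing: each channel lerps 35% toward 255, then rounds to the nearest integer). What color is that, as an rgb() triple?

Lerp each channel 35% toward 255:
  R: 161 + 0.35×(255−161) = 161 + 32.9 = 193.9 → 194
  G: 183 + 0.35×(255−183) = 183 + 25.2 = 208.2 → 208
  B: 113 + 0.35×(255−113) = 113 + 49.7 = 162.7 → 163

rgb(194, 208, 163)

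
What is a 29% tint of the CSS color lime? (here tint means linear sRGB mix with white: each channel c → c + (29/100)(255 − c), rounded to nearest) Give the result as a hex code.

CSS lime is rgb(0, 255, 0).
Per channel, c → c + 0.29(255 − c):
  R: 0 + 73.95 = 73.95 → 74
  G: 255 + 0.29×(255−255) = 255 + 0 = 255 → 255
  B: 0 + 0.29×(255−0) = 0 + 73.95 = 73.95 → 74
rgb(74, 255, 74) = #4AFF4A.

#4AFF4A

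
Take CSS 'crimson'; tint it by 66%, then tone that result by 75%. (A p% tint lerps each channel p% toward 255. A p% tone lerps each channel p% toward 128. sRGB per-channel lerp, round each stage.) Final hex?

CSS crimson is rgb(220, 20, 60).
A 66% tint moves each channel 66% toward 255:
  R: 220 + 0.66×(255−220) = 220 + 23.1 = 243.1 → 243
  G: 20 + 0.66×(255−20) = 20 + 155.1 = 175.1 → 175
  B: 60 + 128.7 = 188.7 → 189
After the tint: rgb(243, 175, 189) = #f3afbd.
Lerp each channel 75% toward 128:
  R: 243 + 0.75×(128−243) = 243 − 86.25 = 156.75 → 157
  G: 175 + 0.75×(128−175) = 175 − 35.25 = 139.75 → 140
  B: 189 + 0.75×(128−189) = 189 − 45.75 = 143.25 → 143
rgb(157, 140, 143) = #9d8c8f.

#9d8c8f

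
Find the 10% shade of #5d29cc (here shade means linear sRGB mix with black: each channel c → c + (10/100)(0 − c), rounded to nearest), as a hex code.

#5425b8

#5d29cc is rgb(93, 41, 204).
Lerp each channel 10% toward 0:
  R: 93 + 0.1×(0−93) = 93 − 9.3 = 83.7 → 84
  G: 41 − 4.1 = 36.9 → 37
  B: 204 + 0.1×(0−204) = 204 − 20.4 = 183.6 → 184
rgb(84, 37, 184) = #5425b8.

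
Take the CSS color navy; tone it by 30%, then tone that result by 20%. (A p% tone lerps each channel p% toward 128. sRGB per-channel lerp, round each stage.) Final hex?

CSS navy is rgb(0, 0, 128).
A 30% tone moves each channel 30% toward 128:
  R: 0 + 0.3×(128−0) = 0 + 38.4 = 38.4 → 38
  G: 0 + 38.4 = 38.4 → 38
  B: 128 + 0 = 128 → 128
After the tone: rgb(38, 38, 128) = #262680.
Lerp each channel 20% toward 128:
  R: 38 + 0.2×(128−38) = 38 + 18 = 56 → 56
  G: 38 + 0.2×(128−38) = 38 + 18 = 56 → 56
  B: 128 + 0 = 128 → 128
rgb(56, 56, 128) = #383880.

#383880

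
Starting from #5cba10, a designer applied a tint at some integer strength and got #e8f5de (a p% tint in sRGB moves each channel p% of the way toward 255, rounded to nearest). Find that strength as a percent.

#5cba10 is rgb(92, 186, 16); #e8f5de is rgb(232, 245, 222).
On the B channel (widest range): 222 ≈ 16 + (p/100)(255 − 16), so p ≈ 100×(222 − 16)/(255 − 16) = 20600/239 = 86.19.
p = 86 reproduces all three channels after rounding.

86%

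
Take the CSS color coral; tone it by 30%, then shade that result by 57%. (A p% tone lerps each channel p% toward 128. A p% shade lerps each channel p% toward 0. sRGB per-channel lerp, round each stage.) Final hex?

CSS coral is rgb(255, 127, 80).
A 30% tone moves each channel 30% toward 128:
  R: 255 − 38.1 = 216.9 → 217
  G: 127 + 0.3 = 127.3 → 127
  B: 80 + 0.3×(128−80) = 80 + 14.4 = 94.4 → 94
After the tone: rgb(217, 127, 94) = #D97F5E.
A 57% shade moves each channel 57% toward 0:
  R: 217 − 123.69 = 93.31 → 93
  G: 127 − 72.39 = 54.61 → 55
  B: 94 + 0.57×(0−94) = 94 − 53.58 = 40.42 → 40
rgb(93, 55, 40) = #5D3728.

#5D3728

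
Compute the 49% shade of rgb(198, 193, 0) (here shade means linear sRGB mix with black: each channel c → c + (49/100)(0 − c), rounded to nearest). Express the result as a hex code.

Lerp each channel 49% toward 0:
  R: 198 − 97.02 = 100.98 → 101
  G: 193 − 94.57 = 98.43 → 98
  B: 0 + 0.49×(0−0) = 0 + 0 = 0 → 0
rgb(101, 98, 0) = #656200.

#656200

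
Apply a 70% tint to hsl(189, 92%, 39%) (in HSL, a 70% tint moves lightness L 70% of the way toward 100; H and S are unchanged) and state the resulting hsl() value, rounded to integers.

hsl(189, 92%, 82%)

L moves 70% from 39 toward 100: 39 + 42.7 = 81.7 → 82.
H and S are unchanged.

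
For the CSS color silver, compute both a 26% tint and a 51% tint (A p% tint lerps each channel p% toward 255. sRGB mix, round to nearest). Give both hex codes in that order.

#D0D0D0, #E0E0E0

CSS silver is rgb(192, 192, 192).
26% tint:
  R: 192 + 16.38 = 208.38 → 208
  G: 192 + 0.26×(255−192) = 192 + 16.38 = 208.38 → 208
  B: 192 + 0.26×(255−192) = 192 + 16.38 = 208.38 → 208
  → #D0D0D0
51% tint:
  R: 192 + 32.13 = 224.13 → 224
  G: 192 + 0.51×(255−192) = 192 + 32.13 = 224.13 → 224
  B: 192 + 0.51×(255−192) = 192 + 32.13 = 224.13 → 224
  → #E0E0E0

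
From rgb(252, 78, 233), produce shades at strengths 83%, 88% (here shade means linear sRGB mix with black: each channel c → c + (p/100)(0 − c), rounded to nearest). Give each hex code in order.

#2B0D28, #1E091C

83%: (252 − 209.16 = 42.84→43, 78 − 64.74 = 13.26→13, 233 − 193.39 = 39.61→40) → #2B0D28
88%: (252 − 221.76 = 30.24→30, 78 − 68.64 = 9.36→9, 233 − 205.04 = 27.96→28) → #1E091C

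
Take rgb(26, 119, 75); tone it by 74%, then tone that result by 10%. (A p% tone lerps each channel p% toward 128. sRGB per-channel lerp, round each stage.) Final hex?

Lerp each channel 74% toward 128:
  R: 26 + 75.48 = 101.48 → 101
  G: 119 + 6.66 = 125.66 → 126
  B: 75 + 0.74×(128−75) = 75 + 39.22 = 114.22 → 114
After the tone: rgb(101, 126, 114) = #657e72.
Lerp each channel 10% toward 128:
  R: 101 + 2.7 = 103.7 → 104
  G: 126 + 0.1×(128−126) = 126 + 0.2 = 126.2 → 126
  B: 114 + 0.1×(128−114) = 114 + 1.4 = 115.4 → 115
rgb(104, 126, 115) = #687e73.

#687e73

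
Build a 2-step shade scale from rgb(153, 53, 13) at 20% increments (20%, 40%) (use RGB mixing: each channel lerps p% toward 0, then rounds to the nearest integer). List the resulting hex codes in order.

20%: (153 − 30.6 = 122.4→122, 53 − 10.6 = 42.4→42, 13 − 2.6 = 10.4→10) → #7A2A0A
40%: (153 − 61.2 = 91.8→92, 53 − 21.2 = 31.8→32, 13 − 5.2 = 7.8→8) → #5C2008

#7A2A0A, #5C2008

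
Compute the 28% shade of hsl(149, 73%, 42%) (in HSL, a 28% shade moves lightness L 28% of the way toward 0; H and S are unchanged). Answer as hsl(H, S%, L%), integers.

L moves 28% from 42 toward 0: 42 − 11.76 = 30.24 → 30.
H and S are unchanged.

hsl(149, 73%, 30%)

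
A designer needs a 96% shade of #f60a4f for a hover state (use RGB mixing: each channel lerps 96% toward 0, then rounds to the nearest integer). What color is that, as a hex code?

#0a0003

#f60a4f is rgb(246, 10, 79).
Lerp each channel 96% toward 0:
  R: 246 + 0.96×(0−246) = 246 − 236.16 = 9.84 → 10
  G: 10 + 0.96×(0−10) = 10 − 9.6 = 0.4 → 0
  B: 79 + 0.96×(0−79) = 79 − 75.84 = 3.16 → 3
rgb(10, 0, 3) = #0a0003.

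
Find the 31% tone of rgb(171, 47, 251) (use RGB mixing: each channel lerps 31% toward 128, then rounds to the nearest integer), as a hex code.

#9E48D5

A 31% tone moves each channel 31% toward 128:
  R: 171 − 13.33 = 157.67 → 158
  G: 47 + 0.31×(128−47) = 47 + 25.11 = 72.11 → 72
  B: 251 − 38.13 = 212.87 → 213
rgb(158, 72, 213) = #9E48D5.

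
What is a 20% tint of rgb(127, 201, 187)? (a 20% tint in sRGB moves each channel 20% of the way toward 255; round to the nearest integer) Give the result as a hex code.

A 20% tint moves each channel 20% toward 255:
  R: 127 + 25.6 = 152.6 → 153
  G: 201 + 10.8 = 211.8 → 212
  B: 187 + 13.6 = 200.6 → 201
rgb(153, 212, 201) = #99D4C9.

#99D4C9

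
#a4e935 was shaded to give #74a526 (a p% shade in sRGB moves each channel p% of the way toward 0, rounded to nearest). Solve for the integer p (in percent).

#a4e935 is rgb(164, 233, 53); #74a526 is rgb(116, 165, 38).
On the G channel (widest range): 165 ≈ 233 + (p/100)(0 − 233), so p ≈ 100×(165 − 233)/(0 − 233) = -6800/-233 = 29.18.
p = 29 reproduces all three channels after rounding.

29%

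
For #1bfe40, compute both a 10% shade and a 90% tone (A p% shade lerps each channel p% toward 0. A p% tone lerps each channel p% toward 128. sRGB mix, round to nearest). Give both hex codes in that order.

#1bfe40 is rgb(27, 254, 64).
10% shade:
  R: 27 + 0.1×(0−27) = 27 − 2.7 = 24.3 → 24
  G: 254 + 0.1×(0−254) = 254 − 25.4 = 228.6 → 229
  B: 64 + 0.1×(0−64) = 64 − 6.4 = 57.6 → 58
  → #18e53a
90% tone:
  R: 27 + 90.9 = 117.9 → 118
  G: 254 − 113.4 = 140.6 → 141
  B: 64 + 57.6 = 121.6 → 122
  → #768d7a

#18e53a, #768d7a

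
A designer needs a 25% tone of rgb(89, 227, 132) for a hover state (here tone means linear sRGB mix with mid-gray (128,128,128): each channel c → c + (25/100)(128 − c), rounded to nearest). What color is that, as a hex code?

Per channel, c → c + 0.25(128 − c):
  R: 89 + 0.25×(128−89) = 89 + 9.75 = 98.75 → 99
  G: 227 + 0.25×(128−227) = 227 − 24.75 = 202.25 → 202
  B: 132 − 1 = 131 → 131
rgb(99, 202, 131) = #63CA83.

#63CA83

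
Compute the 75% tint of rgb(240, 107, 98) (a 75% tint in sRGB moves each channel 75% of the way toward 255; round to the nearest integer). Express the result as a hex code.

Per channel, c → c + 0.75(255 − c):
  R: 240 + 11.25 = 251.25 → 251
  G: 107 + 111 = 218 → 218
  B: 98 + 117.75 = 215.75 → 216
rgb(251, 218, 216) = #fbdad8.

#fbdad8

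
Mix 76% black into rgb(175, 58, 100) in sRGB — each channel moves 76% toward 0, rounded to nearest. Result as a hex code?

Lerp each channel 76% toward 0:
  R: 175 − 133 = 42 → 42
  G: 58 − 44.08 = 13.92 → 14
  B: 100 + 0.76×(0−100) = 100 − 76 = 24 → 24
rgb(42, 14, 24) = #2A0E18.

#2A0E18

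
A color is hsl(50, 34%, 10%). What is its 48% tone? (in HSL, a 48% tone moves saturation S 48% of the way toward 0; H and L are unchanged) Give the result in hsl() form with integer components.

S moves 48% from 34 toward 0: 34 − 16.32 = 17.68 → 18.
H and L are unchanged.

hsl(50, 18%, 10%)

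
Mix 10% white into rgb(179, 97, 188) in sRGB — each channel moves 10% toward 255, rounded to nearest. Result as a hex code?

Lerp each channel 10% toward 255:
  R: 179 + 0.1×(255−179) = 179 + 7.6 = 186.6 → 187
  G: 97 + 15.8 = 112.8 → 113
  B: 188 + 6.7 = 194.7 → 195
rgb(187, 113, 195) = #BB71C3.

#BB71C3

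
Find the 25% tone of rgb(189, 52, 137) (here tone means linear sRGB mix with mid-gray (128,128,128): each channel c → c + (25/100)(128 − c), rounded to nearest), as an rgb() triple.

rgb(174, 71, 135)

Per channel, c → c + 0.25(128 − c):
  R: 189 − 15.25 = 173.75 → 174
  G: 52 + 0.25×(128−52) = 52 + 19 = 71 → 71
  B: 137 − 2.25 = 134.75 → 135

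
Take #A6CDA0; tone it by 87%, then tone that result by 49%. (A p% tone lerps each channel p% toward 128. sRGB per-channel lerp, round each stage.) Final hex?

#838582

#A6CDA0 is rgb(166, 205, 160).
Lerp each channel 87% toward 128:
  R: 166 + 0.87×(128−166) = 166 − 33.06 = 132.94 → 133
  G: 205 − 66.99 = 138.01 → 138
  B: 160 + 0.87×(128−160) = 160 − 27.84 = 132.16 → 132
After the tone: rgb(133, 138, 132) = #858A84.
A 49% tone moves each channel 49% toward 128:
  R: 133 + 0.49×(128−133) = 133 − 2.45 = 130.55 → 131
  G: 138 + 0.49×(128−138) = 138 − 4.9 = 133.1 → 133
  B: 132 + 0.49×(128−132) = 132 − 1.96 = 130.04 → 130
rgb(131, 133, 130) = #838582.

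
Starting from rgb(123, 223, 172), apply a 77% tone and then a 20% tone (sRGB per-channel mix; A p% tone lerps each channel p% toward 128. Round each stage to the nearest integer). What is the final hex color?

#7f9288

A 77% tone moves each channel 77% toward 128:
  R: 123 + 3.85 = 126.85 → 127
  G: 223 + 0.77×(128−223) = 223 − 73.15 = 149.85 → 150
  B: 172 + 0.77×(128−172) = 172 − 33.88 = 138.12 → 138
After the tone: rgb(127, 150, 138) = #7f968a.
A 20% tone moves each channel 20% toward 128:
  R: 127 + 0.2 = 127.2 → 127
  G: 150 − 4.4 = 145.6 → 146
  B: 138 + 0.2×(128−138) = 138 − 2 = 136 → 136
rgb(127, 146, 136) = #7f9288.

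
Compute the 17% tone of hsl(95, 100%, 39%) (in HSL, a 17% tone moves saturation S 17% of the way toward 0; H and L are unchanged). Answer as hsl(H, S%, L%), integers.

hsl(95, 83%, 39%)

S moves 17% from 100 toward 0: 100 − 17 = 83 → 83.
H and L are unchanged.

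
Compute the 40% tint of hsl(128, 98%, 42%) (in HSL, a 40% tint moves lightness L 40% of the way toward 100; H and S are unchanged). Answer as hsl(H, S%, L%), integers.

hsl(128, 98%, 65%)

L moves 40% from 42 toward 100: 42 + 23.2 = 65.2 → 65.
H and S are unchanged.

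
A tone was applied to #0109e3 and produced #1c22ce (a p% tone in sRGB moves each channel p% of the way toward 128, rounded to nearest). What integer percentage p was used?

#0109e3 is rgb(1, 9, 227); #1c22ce is rgb(28, 34, 206).
On the R channel (widest range): 28 ≈ 1 + (p/100)(128 − 1), so p ≈ 100×(28 − 1)/(128 − 1) = 2700/127 = 21.26.
p = 21 reproduces all three channels after rounding.

21%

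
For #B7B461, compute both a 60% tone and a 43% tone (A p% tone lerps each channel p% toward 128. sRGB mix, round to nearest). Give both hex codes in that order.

#969574, #9F9E6E

#B7B461 is rgb(183, 180, 97).
60% tone:
  R: 183 − 33 = 150 → 150
  G: 180 − 31.2 = 148.8 → 149
  B: 97 + 0.6×(128−97) = 97 + 18.6 = 115.6 → 116
  → #969574
43% tone:
  R: 183 + 0.43×(128−183) = 183 − 23.65 = 159.35 → 159
  G: 180 − 22.36 = 157.64 → 158
  B: 97 + 0.43×(128−97) = 97 + 13.33 = 110.33 → 110
  → #9F9E6E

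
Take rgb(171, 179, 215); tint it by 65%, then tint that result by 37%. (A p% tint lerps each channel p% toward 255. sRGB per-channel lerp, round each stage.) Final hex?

#EDEEF6

Per channel, c → c + 0.65(255 − c):
  R: 171 + 0.65×(255−171) = 171 + 54.6 = 225.6 → 226
  G: 179 + 0.65×(255−179) = 179 + 49.4 = 228.4 → 228
  B: 215 + 26 = 241 → 241
After the tint: rgb(226, 228, 241) = #E2E4F1.
A 37% tint moves each channel 37% toward 255:
  R: 226 + 10.73 = 236.73 → 237
  G: 228 + 0.37×(255−228) = 228 + 9.99 = 237.99 → 238
  B: 241 + 5.18 = 246.18 → 246
rgb(237, 238, 246) = #EDEEF6.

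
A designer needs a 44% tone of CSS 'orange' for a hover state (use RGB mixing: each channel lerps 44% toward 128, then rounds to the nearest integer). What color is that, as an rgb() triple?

CSS orange is rgb(255, 165, 0).
Per channel, c → c + 0.44(128 − c):
  R: 255 + 0.44×(128−255) = 255 − 55.88 = 199.12 → 199
  G: 165 + 0.44×(128−165) = 165 − 16.28 = 148.72 → 149
  B: 0 + 0.44×(128−0) = 0 + 56.32 = 56.32 → 56

rgb(199, 149, 56)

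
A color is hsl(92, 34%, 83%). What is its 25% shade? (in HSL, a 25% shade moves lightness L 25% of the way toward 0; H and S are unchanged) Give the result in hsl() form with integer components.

L moves 25% from 83 toward 0: 83 − 20.75 = 62.25 → 62.
H and S are unchanged.

hsl(92, 34%, 62%)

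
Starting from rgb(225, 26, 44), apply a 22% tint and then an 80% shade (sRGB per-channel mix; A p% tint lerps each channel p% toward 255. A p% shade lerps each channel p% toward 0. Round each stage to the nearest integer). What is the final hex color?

A 22% tint moves each channel 22% toward 255:
  R: 225 + 6.6 = 231.6 → 232
  G: 26 + 50.38 = 76.38 → 76
  B: 44 + 46.42 = 90.42 → 90
After the tint: rgb(232, 76, 90) = #e84c5a.
Per channel, c → c + 0.8(0 − c):
  R: 232 − 185.6 = 46.4 → 46
  G: 76 − 60.8 = 15.2 → 15
  B: 90 + 0.8×(0−90) = 90 − 72 = 18 → 18
rgb(46, 15, 18) = #2e0f12.

#2e0f12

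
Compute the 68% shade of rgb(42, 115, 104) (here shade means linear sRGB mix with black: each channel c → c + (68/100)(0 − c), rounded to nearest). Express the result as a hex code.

Per channel, c → c + 0.68(0 − c):
  R: 42 − 28.56 = 13.44 → 13
  G: 115 + 0.68×(0−115) = 115 − 78.2 = 36.8 → 37
  B: 104 + 0.68×(0−104) = 104 − 70.72 = 33.28 → 33
rgb(13, 37, 33) = #0D2521.

#0D2521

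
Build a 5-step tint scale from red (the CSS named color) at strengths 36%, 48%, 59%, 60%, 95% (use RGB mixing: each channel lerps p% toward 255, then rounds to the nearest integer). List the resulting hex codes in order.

CSS red is rgb(255, 0, 0).
36%: (255→255, 0 + 91.8 = 91.8→92, 0 + 91.8 = 91.8→92) → #FF5C5C
48%: (255→255, 0 + 122.4 = 122.4→122, 0 + 122.4 = 122.4→122) → #FF7A7A
59%: (255→255, 0 + 150.45 = 150.45→150, 0 + 150.45 = 150.45→150) → #FF9696
60%: (255→255, 0 + 153 = 153→153, 0 + 153 = 153→153) → #FF9999
95%: (255→255, 0 + 242.25 = 242.25→242, 0 + 242.25 = 242.25→242) → #FFF2F2

#FF5C5C, #FF7A7A, #FF9696, #FF9999, #FFF2F2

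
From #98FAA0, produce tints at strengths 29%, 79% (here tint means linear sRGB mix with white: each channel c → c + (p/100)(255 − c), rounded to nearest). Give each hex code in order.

#B6FBBC, #E9FEEB

#98FAA0 is rgb(152, 250, 160).
29%: (152 + 29.87 = 181.87→182, 250 + 1.45 = 251.45→251, 160 + 27.55 = 187.55→188) → #B6FBBC
79%: (152 + 81.37 = 233.37→233, 250 + 3.95 = 253.95→254, 160 + 75.05 = 235.05→235) → #E9FEEB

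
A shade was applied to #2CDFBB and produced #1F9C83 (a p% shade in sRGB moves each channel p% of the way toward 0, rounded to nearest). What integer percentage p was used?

#2CDFBB is rgb(44, 223, 187); #1F9C83 is rgb(31, 156, 131).
On the G channel (widest range): 156 ≈ 223 + (p/100)(0 − 223), so p ≈ 100×(156 − 223)/(0 − 223) = -6700/-223 = 30.04.
p = 30 reproduces all three channels after rounding.

30%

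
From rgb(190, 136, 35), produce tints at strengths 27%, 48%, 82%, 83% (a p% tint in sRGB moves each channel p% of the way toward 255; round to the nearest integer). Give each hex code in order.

27%: (190 + 17.55 = 207.55→208, 136 + 32.13 = 168.13→168, 35 + 59.4 = 94.4→94) → #D0A85E
48%: (190 + 31.2 = 221.2→221, 136 + 57.12 = 193.12→193, 35 + 105.6 = 140.6→141) → #DDC18D
82%: (190 + 53.3 = 243.3→243, 136 + 97.58 = 233.58→234, 35 + 180.4 = 215.4→215) → #F3EAD7
83%: (190 + 53.95 = 243.95→244, 136 + 98.77 = 234.77→235, 35 + 182.6 = 217.6→218) → #F4EBDA

#D0A85E, #DDC18D, #F3EAD7, #F4EBDA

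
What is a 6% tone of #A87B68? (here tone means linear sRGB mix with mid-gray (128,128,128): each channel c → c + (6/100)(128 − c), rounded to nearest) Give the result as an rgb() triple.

rgb(166, 123, 105)

#A87B68 is rgb(168, 123, 104).
Per channel, c → c + 0.06(128 − c):
  R: 168 − 2.4 = 165.6 → 166
  G: 123 + 0.3 = 123.3 → 123
  B: 104 + 0.06×(128−104) = 104 + 1.44 = 105.44 → 105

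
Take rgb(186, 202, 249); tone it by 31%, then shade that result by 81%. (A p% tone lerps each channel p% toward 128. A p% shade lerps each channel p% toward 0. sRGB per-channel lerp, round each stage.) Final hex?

A 31% tone moves each channel 31% toward 128:
  R: 186 + 0.31×(128−186) = 186 − 17.98 = 168.02 → 168
  G: 202 − 22.94 = 179.06 → 179
  B: 249 − 37.51 = 211.49 → 211
After the tone: rgb(168, 179, 211) = #A8B3D3.
Lerp each channel 81% toward 0:
  R: 168 − 136.08 = 31.92 → 32
  G: 179 + 0.81×(0−179) = 179 − 144.99 = 34.01 → 34
  B: 211 + 0.81×(0−211) = 211 − 170.91 = 40.09 → 40
rgb(32, 34, 40) = #202228.

#202228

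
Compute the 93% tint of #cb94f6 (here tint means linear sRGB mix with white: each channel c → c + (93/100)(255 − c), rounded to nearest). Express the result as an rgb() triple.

rgb(251, 248, 254)

#cb94f6 is rgb(203, 148, 246).
Lerp each channel 93% toward 255:
  R: 203 + 0.93×(255−203) = 203 + 48.36 = 251.36 → 251
  G: 148 + 0.93×(255−148) = 148 + 99.51 = 247.51 → 248
  B: 246 + 0.93×(255−246) = 246 + 8.37 = 254.37 → 254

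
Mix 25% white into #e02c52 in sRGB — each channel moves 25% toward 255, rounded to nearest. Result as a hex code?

#e8617d

#e02c52 is rgb(224, 44, 82).
Lerp each channel 25% toward 255:
  R: 224 + 0.25×(255−224) = 224 + 7.75 = 231.75 → 232
  G: 44 + 0.25×(255−44) = 44 + 52.75 = 96.75 → 97
  B: 82 + 43.25 = 125.25 → 125
rgb(232, 97, 125) = #e8617d.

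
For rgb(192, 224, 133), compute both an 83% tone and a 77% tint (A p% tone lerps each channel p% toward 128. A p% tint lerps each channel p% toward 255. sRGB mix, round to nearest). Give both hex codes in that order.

83% tone:
  R: 192 − 53.12 = 138.88 → 139
  G: 224 + 0.83×(128−224) = 224 − 79.68 = 144.32 → 144
  B: 133 − 4.15 = 128.85 → 129
  → #8B9081
77% tint:
  R: 192 + 0.77×(255−192) = 192 + 48.51 = 240.51 → 241
  G: 224 + 0.77×(255−224) = 224 + 23.87 = 247.87 → 248
  B: 133 + 0.77×(255−133) = 133 + 93.94 = 226.94 → 227
  → #F1F8E3

#8B9081, #F1F8E3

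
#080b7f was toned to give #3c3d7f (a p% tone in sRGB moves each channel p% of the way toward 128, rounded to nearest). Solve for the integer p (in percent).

#080b7f is rgb(8, 11, 127); #3c3d7f is rgb(60, 61, 127).
On the R channel (widest range): 60 ≈ 8 + (p/100)(128 − 8), so p ≈ 100×(60 − 8)/(128 − 8) = 5200/120 = 43.33.
p = 43 reproduces all three channels after rounding.

43%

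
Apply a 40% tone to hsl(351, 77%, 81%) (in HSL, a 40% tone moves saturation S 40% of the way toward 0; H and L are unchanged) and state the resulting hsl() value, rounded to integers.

S moves 40% from 77 toward 0: 77 − 30.8 = 46.2 → 46.
H and L are unchanged.

hsl(351, 46%, 81%)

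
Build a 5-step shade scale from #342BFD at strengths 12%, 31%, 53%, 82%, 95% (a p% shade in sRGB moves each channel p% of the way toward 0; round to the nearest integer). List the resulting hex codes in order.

#2E26DF, #241EAF, #181477, #09082E, #03020D

#342BFD is rgb(52, 43, 253).
12%: (52 − 6.24 = 45.76→46, 43 − 5.16 = 37.84→38, 253 − 30.36 = 222.64→223) → #2E26DF
31%: (52 − 16.12 = 35.88→36, 43 − 13.33 = 29.67→30, 253 − 78.43 = 174.57→175) → #241EAF
53%: (52 − 27.56 = 24.44→24, 43 − 22.79 = 20.21→20, 253 − 134.09 = 118.91→119) → #181477
82%: (52 − 42.64 = 9.36→9, 43 − 35.26 = 7.74→8, 253 − 207.46 = 45.54→46) → #09082E
95%: (52 − 49.4 = 2.6→3, 43 − 40.85 = 2.15→2, 253 − 240.35 = 12.65→13) → #03020D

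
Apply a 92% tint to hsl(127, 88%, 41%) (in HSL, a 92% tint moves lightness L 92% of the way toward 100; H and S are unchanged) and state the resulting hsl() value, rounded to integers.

L moves 92% from 41 toward 100: 41 + 54.28 = 95.28 → 95.
H and S are unchanged.

hsl(127, 88%, 95%)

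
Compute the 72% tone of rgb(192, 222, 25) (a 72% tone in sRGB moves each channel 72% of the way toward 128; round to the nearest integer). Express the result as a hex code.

#929a63

A 72% tone moves each channel 72% toward 128:
  R: 192 − 46.08 = 145.92 → 146
  G: 222 − 67.68 = 154.32 → 154
  B: 25 + 0.72×(128−25) = 25 + 74.16 = 99.16 → 99
rgb(146, 154, 99) = #929a63.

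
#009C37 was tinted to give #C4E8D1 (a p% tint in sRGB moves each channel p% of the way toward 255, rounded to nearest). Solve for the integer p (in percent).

#009C37 is rgb(0, 156, 55); #C4E8D1 is rgb(196, 232, 209).
On the R channel (widest range): 196 ≈ 0 + (p/100)(255 − 0), so p ≈ 100×(196 − 0)/(255 − 0) = 19600/255 = 76.86.
p = 77 reproduces all three channels after rounding.

77%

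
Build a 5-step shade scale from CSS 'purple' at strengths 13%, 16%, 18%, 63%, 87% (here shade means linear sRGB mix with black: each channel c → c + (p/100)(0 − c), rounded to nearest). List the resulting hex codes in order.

CSS purple is rgb(128, 0, 128).
13%: (128 − 16.64 = 111.36→111, 0→0, 128 − 16.64 = 111.36→111) → #6f006f
16%: (128 − 20.48 = 107.52→108, 0→0, 128 − 20.48 = 107.52→108) → #6c006c
18%: (128 − 23.04 = 104.96→105, 0→0, 128 − 23.04 = 104.96→105) → #690069
63%: (128 − 80.64 = 47.36→47, 0→0, 128 − 80.64 = 47.36→47) → #2f002f
87%: (128 − 111.36 = 16.64→17, 0→0, 128 − 111.36 = 16.64→17) → #110011

#6f006f, #6c006c, #690069, #2f002f, #110011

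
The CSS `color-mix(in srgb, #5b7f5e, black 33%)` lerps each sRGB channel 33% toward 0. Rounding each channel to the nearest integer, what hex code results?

#3d553f

#5b7f5e is rgb(91, 127, 94).
Per channel, c → c + 0.33(0 − c):
  R: 91 + 0.33×(0−91) = 91 − 30.03 = 60.97 → 61
  G: 127 + 0.33×(0−127) = 127 − 41.91 = 85.09 → 85
  B: 94 − 31.02 = 62.98 → 63
rgb(61, 85, 63) = #3d553f.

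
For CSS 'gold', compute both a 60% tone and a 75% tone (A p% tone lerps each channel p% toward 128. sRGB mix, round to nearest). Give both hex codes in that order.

#b3a34d, #a09660

CSS gold is rgb(255, 215, 0).
60% tone:
  R: 255 + 0.6×(128−255) = 255 − 76.2 = 178.8 → 179
  G: 215 + 0.6×(128−215) = 215 − 52.2 = 162.8 → 163
  B: 0 + 0.6×(128−0) = 0 + 76.8 = 76.8 → 77
  → #b3a34d
75% tone:
  R: 255 + 0.75×(128−255) = 255 − 95.25 = 159.75 → 160
  G: 215 − 65.25 = 149.75 → 150
  B: 0 + 96 = 96 → 96
  → #a09660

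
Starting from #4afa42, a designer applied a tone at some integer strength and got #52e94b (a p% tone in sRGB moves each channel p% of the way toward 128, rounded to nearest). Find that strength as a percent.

#4afa42 is rgb(74, 250, 66); #52e94b is rgb(82, 233, 75).
On the G channel (widest range): 233 ≈ 250 + (p/100)(128 − 250), so p ≈ 100×(233 − 250)/(128 − 250) = -1700/-122 = 13.93.
p = 14 reproduces all three channels after rounding.

14%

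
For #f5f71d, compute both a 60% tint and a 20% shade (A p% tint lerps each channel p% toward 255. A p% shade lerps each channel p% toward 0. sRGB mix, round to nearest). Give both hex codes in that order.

#f5f71d is rgb(245, 247, 29).
60% tint:
  R: 245 + 0.6×(255−245) = 245 + 6 = 251 → 251
  G: 247 + 0.6×(255−247) = 247 + 4.8 = 251.8 → 252
  B: 29 + 0.6×(255−29) = 29 + 135.6 = 164.6 → 165
  → #fbfca5
20% shade:
  R: 245 + 0.2×(0−245) = 245 − 49 = 196 → 196
  G: 247 − 49.4 = 197.6 → 198
  B: 29 + 0.2×(0−29) = 29 − 5.8 = 23.2 → 23
  → #c4c617

#fbfca5, #c4c617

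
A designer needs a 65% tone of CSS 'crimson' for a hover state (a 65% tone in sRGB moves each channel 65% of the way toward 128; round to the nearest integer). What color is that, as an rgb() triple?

rgb(160, 90, 104)

CSS crimson is rgb(220, 20, 60).
Per channel, c → c + 0.65(128 − c):
  R: 220 − 59.8 = 160.2 → 160
  G: 20 + 0.65×(128−20) = 20 + 70.2 = 90.2 → 90
  B: 60 + 44.2 = 104.2 → 104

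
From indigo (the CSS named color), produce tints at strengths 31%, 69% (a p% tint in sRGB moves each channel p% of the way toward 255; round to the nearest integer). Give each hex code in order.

CSS indigo is rgb(75, 0, 130).
31%: (75 + 55.8 = 130.8→131, 0 + 79.05 = 79.05→79, 130 + 38.75 = 168.75→169) → #834fa9
69%: (75 + 124.2 = 199.2→199, 0 + 175.95 = 175.95→176, 130 + 86.25 = 216.25→216) → #c7b0d8

#834fa9, #c7b0d8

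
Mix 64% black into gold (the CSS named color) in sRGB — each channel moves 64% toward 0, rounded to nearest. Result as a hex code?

CSS gold is rgb(255, 215, 0).
Lerp each channel 64% toward 0:
  R: 255 − 163.2 = 91.8 → 92
  G: 215 − 137.6 = 77.4 → 77
  B: 0 + 0.64×(0−0) = 0 + 0 = 0 → 0
rgb(92, 77, 0) = #5c4d00.

#5c4d00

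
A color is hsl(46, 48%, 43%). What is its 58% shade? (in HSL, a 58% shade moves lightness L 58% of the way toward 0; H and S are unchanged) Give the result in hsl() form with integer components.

hsl(46, 48%, 18%)

L moves 58% from 43 toward 0: 43 − 24.94 = 18.06 → 18.
H and S are unchanged.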